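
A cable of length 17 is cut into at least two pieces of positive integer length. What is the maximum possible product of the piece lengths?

Fill f[k] for k=2..17: at each k try every first piece i and multiply by the better of (k−i) uncut or f[k−i].
f[2] = 1*max(1,0) = 1*1 = 1
f[3] = 1*max(2,1) = 1*2 = 2
f[4] = 2*max(2,1) = 2*2 = 4
f[5] = 2*max(3,2) = 2*3 = 6
f[6] = 3*max(3,2) = 3*3 = 9
f[7] = 2*max(5,6) = 2*6 = 12
f[8] = 2*max(6,9) = 2*9 = 18
f[9] = 3*max(6,9) = 3*9 = 27
f[10] = 2*max(8,18) = 2*18 = 36
f[11] = 2*max(9,27) = 2*27 = 54
f[12] = 3*max(9,27) = 3*27 = 81
f[13] = 2*max(11,54) = 2*54 = 108
f[14] = 2*max(12,81) = 2*81 = 162
f[15] = 3*max(12,81) = 3*81 = 243
f[16] = 2*max(14,162) = 2*162 = 324
f[17] = 2*max(15,243) = 2*243 = 486
One optimal split: 3 + 3 + 3 + 3 + 3 + 2; product 3*3*3*3*3*2 = 486.

486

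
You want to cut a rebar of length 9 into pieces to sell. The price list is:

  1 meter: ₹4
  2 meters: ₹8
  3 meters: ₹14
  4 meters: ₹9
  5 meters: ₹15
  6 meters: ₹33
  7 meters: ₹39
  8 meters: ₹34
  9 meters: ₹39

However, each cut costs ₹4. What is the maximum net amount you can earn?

Let net[k] be the best obtainable value from length k. For each k, try every first piece i and keep the best of price[i] + net[k−i] minus the 4 cut fee when i<k.
net[1] = 4
net[2] = max(4+4-4, 8+0) = 8
net[3] = max(4+8-4, 8+4-4, 14+0) = 14
net[4] = max(4+14-4, 8+8-4, 14+4-4, 9+0) = 14
net[5] = max(4+14-4, 8+14-4, 14+8-4, 9+4-4, 15+0) = 18
net[6] = max(4+18-4, 8+14-4, 14+14-4, 9+8-4, 15+4-4, 33+0) = 33
net[7] = max(4+33-4, 8+18-4, 14+14-4, …, 33+4-4, 39+0) = 39
net[8] = max(4+39-4, 8+33-4, 14+18-4, …, 39+4-4, 34+0) = 39
net[9] = max(4+39-4, 8+39-4, 14+33-4, …, 34+4-4, 39+0) = 43
One optimal plan: pieces 7 + 2 (1 cut) → ₹47 − ₹4 = ₹43.

43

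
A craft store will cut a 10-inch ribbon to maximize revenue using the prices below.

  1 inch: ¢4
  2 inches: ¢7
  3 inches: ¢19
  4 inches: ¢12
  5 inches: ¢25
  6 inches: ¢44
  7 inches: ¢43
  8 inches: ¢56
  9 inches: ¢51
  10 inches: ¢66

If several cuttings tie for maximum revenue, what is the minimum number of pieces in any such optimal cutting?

3

Consider every possible first cut. r[k] is the best of p[i]+r[k−i] over all sellable i≤k.
r[1] = 4
r[2] = max(4+4, 7+0) = 8
r[3] = max(4+8, 7+4, 19+0) = 19
r[4] = max(4+19, 7+8, 19+4, 12+0) = 23
r[5] = max(4+23, 7+19, 19+8, 12+4, 25+0) = 27
r[6] = max(4+27, 7+23, 19+19, 12+8, 25+4, 44+0) = 44
r[7] = max(4+44, 7+27, 19+23, …, 44+4, 43+0) = 48
r[8] = max(4+48, 7+44, 19+27, …, 43+4, 56+0) = 56
r[9] = max(4+56, 7+48, 19+44, …, 56+4, 51+0) = 63
r[10] = max(4+63, 7+56, 19+48, …, 51+4, 66+0) = 67
Maximum revenue is ¢67.
Now minimize piece count subject to staying optimal: for each k, pieces[k] = 1 + min over i with p[i]+r[k−i]=r[k] of pieces[k−i].
pieces[7] = 2
pieces[8] = 1
pieces[9] = 2
pieces[10] = 3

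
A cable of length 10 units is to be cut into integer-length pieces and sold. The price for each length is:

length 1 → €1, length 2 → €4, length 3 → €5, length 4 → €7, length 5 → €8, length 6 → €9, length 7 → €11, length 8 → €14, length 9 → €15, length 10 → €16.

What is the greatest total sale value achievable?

Consider every possible first cut. r[k] is the best of p[i]+r[k−i] over all sellable i≤k.
r[1] = 1
r[2] = max(1+1, 4+0) = 4
r[3] = max(1+4, 4+1, 5+0) = 5
r[4] = max(1+5, 4+4, 5+1, 7+0) = 8
r[5] = max(1+8, 4+5, 5+4, 7+1, 8+0) = 9
r[6] = max(1+9, 4+8, 5+5, 7+4, 8+1, 9+0) = 12
r[7] = max(1+12, 4+9, 5+8, …, 9+1, 11+0) = 13
r[8] = max(1+13, 4+12, 5+9, …, 11+1, 14+0) = 16
r[9] = max(1+16, 4+13, 5+12, …, 14+1, 15+0) = 17
r[10] = max(1+17, 4+16, 5+13, …, 15+1, 16+0) = 20
One optimal cutting: 2 + 2 + 2 + 2 + 2 → €4 + €4 + €4 + €4 + €4 = €20.

20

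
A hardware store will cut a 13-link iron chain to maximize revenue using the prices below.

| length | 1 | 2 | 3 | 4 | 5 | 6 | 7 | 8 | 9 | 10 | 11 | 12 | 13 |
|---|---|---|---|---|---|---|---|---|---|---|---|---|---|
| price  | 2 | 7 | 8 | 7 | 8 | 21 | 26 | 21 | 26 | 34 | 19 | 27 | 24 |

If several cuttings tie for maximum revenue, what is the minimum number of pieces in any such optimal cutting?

Let r[k] be the best obtainable value from length k. For each k, try every first piece i and keep the best of price[i] + r[k−i].
r[1] = 2
r[2] = 7
r[3] = 9  (first piece 1, then r[2]=7)
r[4] = 14  (first piece 2, then r[2]=7)
r[5] = 16  (first piece 1, then r[4]=14)
r[6] = 21  (first piece 2, then r[4]=14)
r[7] = 26
r[8] = 28  (first piece 1, then r[7]=26)
r[9] = 33  (first piece 2, then r[7]=26)
r[10] = 35  (first piece 1, then r[9]=33)
r[11] = 40  (first piece 2, then r[9]=33)
r[12] = 42  (first piece 1, then r[11]=40)
r[13] = 47  (first piece 2, then r[11]=40)
Maximum revenue is $47.
Now minimize piece count subject to staying optimal: for each k, pieces[k] = 1 + min over i with p[i]+r[k−i]=r[k] of pieces[k−i].
pieces[10] = 3
pieces[11] = 3
pieces[12] = 2
pieces[13] = 2

2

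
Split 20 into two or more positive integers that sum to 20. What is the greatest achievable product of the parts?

Let m[k] be the best product for length k (with at least one cut). For each first piece i, the rest contributes max(k−i, m[k−i]).
m[2] = 1×max(1,0) = 1×1 = 1
m[3] = 1×max(2,1) = 1×2 = 2
m[4] = 2×max(2,1) = 2×2 = 4
m[5] = 2×max(3,2) = 2×3 = 6
m[6] = 3×max(3,2) = 3×3 = 9
m[7] = 2×max(5,6) = 2×6 = 12
m[8] = 2×max(6,9) = 2×9 = 18
m[9] = 3×max(6,9) = 3×9 = 27
m[10] = 2×max(8,18) = 2×18 = 36
m[11] = 2×max(9,27) = 2×27 = 54
m[12] = 3×max(9,27) = 3×27 = 81
m[13] = 2×max(11,54) = 2×54 = 108
m[14] = 2×max(12,81) = 2×81 = 162
m[15] = 3×max(12,81) = 3×81 = 243
m[16] = 2×max(14,162) = 2×162 = 324
m[17] = 2×max(15,243) = 2×243 = 486
m[18] = 3×max(15,243) = 3×243 = 729
m[19] = 2×max(17,486) = 2×486 = 972
m[20] = 2×max(18,729) = 2×729 = 1458
One optimal split: 3 + 3 + 3 + 3 + 3 + 3 + 2; product 3×3×3×3×3×3×2 = 1458.

1458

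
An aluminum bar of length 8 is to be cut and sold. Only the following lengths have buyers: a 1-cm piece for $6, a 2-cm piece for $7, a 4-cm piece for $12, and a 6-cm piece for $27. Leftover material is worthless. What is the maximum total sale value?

Build f[k] bottom-up: f[k] = max over allowed piece i of (p[i] + f[k−i]).
f[1] = 6
f[2] = max(6+6, 7+0) = 12
f[3] = max(6+12, 7+6) = 18
f[4] = max(6+18, 7+12, 12+0) = 24
f[5] = max(6+24, 7+18, 12+6) = 30
f[6] = max(6+30, 7+24, 12+12, 27+0) = 36
f[7] = max(6+36, 7+30, 12+18, 27+6) = 42
f[8] = max(6+42, 7+36, 12+24, 27+12) = 48
One optimal cutting: 1 + 1 + 1 + 1 + 1 + 1 + 1 + 1 → $48.

48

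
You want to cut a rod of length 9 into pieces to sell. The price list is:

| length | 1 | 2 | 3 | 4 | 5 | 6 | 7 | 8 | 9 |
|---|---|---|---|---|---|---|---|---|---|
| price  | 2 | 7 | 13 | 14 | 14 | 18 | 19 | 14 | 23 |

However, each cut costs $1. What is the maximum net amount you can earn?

37

Build r[k] bottom-up: r[k] = max over allowed piece i of (p[i] + r[k−i]) − 1 per cut.
r[1] = 2
r[2] = 7
r[3] = 13
r[4] = 14  (first piece 1, then r[3]=13)
r[5] = 19  (first piece 2, then r[3]=13)
r[6] = 25  (first piece 3, then r[3]=13)
r[7] = 26  (first piece 1, then r[6]=25)
r[8] = 31  (first piece 2, then r[6]=25)
r[9] = 37  (first piece 3, then r[6]=25)
One optimal plan: pieces 3 + 3 + 3 (2 cuts) → $39 − $2 = $37.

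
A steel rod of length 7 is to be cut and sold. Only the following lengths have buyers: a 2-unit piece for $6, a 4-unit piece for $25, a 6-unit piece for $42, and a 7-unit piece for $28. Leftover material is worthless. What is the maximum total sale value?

42

Consider every possible first cut. f[k] is the best of p[i]+f[k−i] over all sellable i≤k.
f[1] = 0
f[2] = 6
f[3] = 6
f[4] = max(6+6, 25+0) = 25
f[5] = max(6+6, 25+0) = 25
f[6] = max(6+25, 25+6, 42+0) = 42
f[7] = max(6+25, 25+6, 42+0, 28+0) = 42
One optimal cutting: pieces 6 with 1 unit of scrap → $42.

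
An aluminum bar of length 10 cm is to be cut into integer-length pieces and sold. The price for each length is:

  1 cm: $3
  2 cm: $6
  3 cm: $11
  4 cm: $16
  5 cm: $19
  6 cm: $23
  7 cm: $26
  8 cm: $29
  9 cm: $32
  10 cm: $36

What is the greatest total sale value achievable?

Let r[k] be the best obtainable value from length k. For each k, try every first piece i and keep the best of price[i] + r[k−i].
r[1] = 3
r[2] = max(3+3, 6+0) = 6
r[3] = max(3+6, 6+3, 11+0) = 11
r[4] = max(3+11, 6+6, 11+3, 16+0) = 16
r[5] = max(3+16, 6+11, 11+6, 16+3, 19+0) = 19
r[6] = max(3+19, 6+16, 11+11, 16+6, 19+3, 23+0) = 23
r[7] = max(3+23, 6+19, 11+16, …, 23+3, 26+0) = 27
r[8] = max(3+27, 6+23, 11+19, …, 26+3, 29+0) = 32
r[9] = max(3+32, 6+27, 11+23, …, 29+3, 32+0) = 35
r[10] = max(3+35, 6+32, 11+27, …, 32+3, 36+0) = 39
One optimal cutting: 6 + 4 → $23 + $16 = $39.

39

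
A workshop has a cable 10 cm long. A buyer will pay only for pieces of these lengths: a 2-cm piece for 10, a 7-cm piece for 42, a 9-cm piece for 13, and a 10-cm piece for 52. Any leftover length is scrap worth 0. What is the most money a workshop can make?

Let best[k] be the best obtainable value from length k. For each k, try every first piece i and keep the best of price[i] + best[k−i].
best[1] = 0
best[2] = 10
best[3] = 10
best[4] = 20  (first piece 2, then best[2]=10)
best[5] = 20
best[6] = 30  (first piece 2, then best[4]=20)
best[7] = max(10+20, 42+0) = 42
best[8] = max(10+30, 42+0) = 42
best[9] = max(10+42, 42+10, 13+0) = 52
best[10] = max(10+42, 42+10, 13+0, 52+0) = 52
One optimal cutting: pieces 7 + 2 with 1 cm of scrap → 52.

52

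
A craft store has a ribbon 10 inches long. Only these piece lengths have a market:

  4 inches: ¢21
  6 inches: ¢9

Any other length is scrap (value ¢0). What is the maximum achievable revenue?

42

Consider every possible first cut. r[k] is the best of p[i]+r[k−i] over all sellable i≤k.
r[1] = 0
r[2] = 0
r[3] = 0
r[4] = 21
r[5] = 21
r[6] = max(21+0, 9+0) = 21
r[7] = max(21+0, 9+0) = 21
r[8] = max(21+21, 9+0) = 42
r[9] = max(21+21, 9+0) = 42
r[10] = max(21+21, 9+21) = 42
One optimal cutting: pieces 4 + 4 with 2 inches of scrap → ¢42.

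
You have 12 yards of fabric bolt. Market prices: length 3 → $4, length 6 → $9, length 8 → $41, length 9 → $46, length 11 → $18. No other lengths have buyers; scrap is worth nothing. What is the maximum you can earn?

Consider every possible first cut. f[k] is the best of p[i]+f[k−i] over all sellable i≤k.
f[1] = 0
f[2] = 0
f[3] = 4
f[4] = 4
f[5] = 4
f[6] = max(4+4, 9+0) = 9
f[7] = max(4+4, 9+0) = 9
f[8] = max(4+4, 9+0, 41+0) = 41
f[9] = max(4+9, 9+4, 41+0, 46+0) = 46
f[10] = max(4+9, 9+4, 41+0, 46+0) = 46
f[11] = max(4+41, 9+4, 41+4, 46+0, 18+0) = 46
f[12] = max(4+46, 9+9, 41+4, 46+4, 18+0) = 50
One optimal cutting: 9 + 3 → $50.

50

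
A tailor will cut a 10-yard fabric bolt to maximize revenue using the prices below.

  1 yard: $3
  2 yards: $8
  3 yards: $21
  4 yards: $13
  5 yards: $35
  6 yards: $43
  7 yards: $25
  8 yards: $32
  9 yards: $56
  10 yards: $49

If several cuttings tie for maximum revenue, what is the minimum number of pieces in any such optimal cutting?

Build r[k] bottom-up: r[k] = max over allowed piece i of (p[i] + r[k−i]).
r[1] = 3
r[2] = max(3+3, 8+0) = 8
r[3] = max(3+8, 8+3, 21+0) = 21
r[4] = max(3+21, 8+8, 21+3, 13+0) = 24
r[5] = max(3+24, 8+21, 21+8, 13+3, 35+0) = 35
r[6] = max(3+35, 8+24, 21+21, 13+8, 35+3, 43+0) = 43
r[7] = max(3+43, 8+35, 21+24, …, 43+3, 25+0) = 46
r[8] = max(3+46, 8+43, 21+35, …, 25+3, 32+0) = 56
r[9] = max(3+56, 8+46, 21+43, …, 32+3, 56+0) = 64
r[10] = max(3+64, 8+56, 21+46, …, 56+3, 49+0) = 70
Maximum revenue is $70.
Now minimize piece count subject to staying optimal: for each k, pieces[k] = 1 + min over i with p[i]+r[k−i]=r[k] of pieces[k−i].
pieces[7] = 2
pieces[8] = 2
pieces[9] = 2
pieces[10] = 2

2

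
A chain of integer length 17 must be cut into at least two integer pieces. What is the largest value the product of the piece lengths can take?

486

Let g[k] be the best product for length k (with at least one cut). For each first piece i, the rest contributes max(k−i, g[k−i]).
Small cases: g[2]=1, g[3]=2, g[4]=4, g[5]=6, g[6]=9, g[7]=12, g[8]=18, g[9]=27.
g[10] = max(1·27, 2·18, 3·12, …, 8·2, 9·1) = 36
g[11] = max(1·36, 2·27, 3·18, …, 9·2, 10·1) = 54
g[12] = max(1·54, 2·36, 3·27, …, 10·2, 11·1) = 81
g[13] = max(1·81, 2·54, 3·36, …, 11·2, 12·1) = 108
g[14] = max(1·108, 2·81, 3·54, …, 12·2, 13·1) = 162
g[15] = max(1·162, 2·108, 3·81, …, 13·2, 14·1) = 243
g[16] = max(1·243, 2·162, 3·108, …, 14·2, 15·1) = 324
g[17] = max(1·324, 2·243, 3·162, …, 15·2, 16·1) = 486
One optimal split: 3 + 3 + 3 + 3 + 3 + 2; product 3·3·3·3·3·2 = 486.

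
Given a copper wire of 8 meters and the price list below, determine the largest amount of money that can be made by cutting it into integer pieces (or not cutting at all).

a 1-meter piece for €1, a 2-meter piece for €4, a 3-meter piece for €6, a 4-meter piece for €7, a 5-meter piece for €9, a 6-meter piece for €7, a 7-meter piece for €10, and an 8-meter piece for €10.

Consider every possible first cut. r[k] is the best of p[i]+r[k−i] over all sellable i≤k.
r[1] = 1
r[2] = 4
r[3] = 6
r[4] = 8  (first piece 2, then r[2]=4)
r[5] = 10  (first piece 2, then r[3]=6)
r[6] = 12  (first piece 2, then r[4]=8)
r[7] = 14  (first piece 2, then r[5]=10)
r[8] = 16  (first piece 2, then r[6]=12)
One optimal cutting: 2 + 2 + 2 + 2 → €4 + €4 + €4 + €4 = €16.

16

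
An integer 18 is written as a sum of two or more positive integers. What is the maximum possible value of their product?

729

Define m[k] = max over 1≤i<k of i · max(k−i, m[k−i]); the inner max lets the remainder stay uncut if that's better.
m[2] = 1*max(1,0) = 1*1 = 1
m[3] = 1*max(2,1) = 1*2 = 2
m[4] = 2*max(2,1) = 2*2 = 4
m[5] = 2*max(3,2) = 2*3 = 6
m[6] = 3*max(3,2) = 3*3 = 9
m[7] = 2*max(5,6) = 2*6 = 12
m[8] = 2*max(6,9) = 2*9 = 18
m[9] = 3*max(6,9) = 3*9 = 27
m[10] = 2*max(8,18) = 2*18 = 36
m[11] = 2*max(9,27) = 2*27 = 54
m[12] = 3*max(9,27) = 3*27 = 81
m[13] = 2*max(11,54) = 2*54 = 108
m[14] = 2*max(12,81) = 2*81 = 162
m[15] = 3*max(12,81) = 3*81 = 243
m[16] = 2*max(14,162) = 2*162 = 324
m[17] = 2*max(15,243) = 2*243 = 486
m[18] = 3*max(15,243) = 3*243 = 729
One optimal split: 3 + 3 + 3 + 3 + 3 + 3; product 3*3*3*3*3*3 = 729.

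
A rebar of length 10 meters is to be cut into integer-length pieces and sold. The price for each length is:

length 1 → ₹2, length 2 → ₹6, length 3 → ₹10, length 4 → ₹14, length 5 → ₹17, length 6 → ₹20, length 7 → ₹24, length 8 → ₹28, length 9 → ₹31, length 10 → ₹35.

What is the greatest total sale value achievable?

35

Let v[k] be the best obtainable value from length k. For each k, try every first piece i and keep the best of price[i] + v[k−i].
v[1] = 2
v[2] = max(2+2, 6+0) = 6
v[3] = max(2+6, 6+2, 10+0) = 10
v[4] = max(2+10, 6+6, 10+2, 14+0) = 14
v[5] = max(2+14, 6+10, 10+6, 14+2, 17+0) = 17
v[6] = max(2+17, 6+14, 10+10, 14+6, 17+2, 20+0) = 20
v[7] = max(2+20, 6+17, 10+14, …, 20+2, 24+0) = 24
v[8] = max(2+24, 6+20, 10+17, …, 24+2, 28+0) = 28
v[9] = max(2+28, 6+24, 10+20, …, 28+2, 31+0) = 31
v[10] = max(2+31, 6+28, 10+24, …, 31+2, 35+0) = 35
Best is to sell the whole 10-meter piece uncut for ₹35.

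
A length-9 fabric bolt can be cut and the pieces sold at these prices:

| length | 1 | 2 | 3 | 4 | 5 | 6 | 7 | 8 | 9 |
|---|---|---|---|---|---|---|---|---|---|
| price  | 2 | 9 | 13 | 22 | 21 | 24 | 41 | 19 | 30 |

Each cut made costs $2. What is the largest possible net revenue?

Consider every possible first cut. net[k] is the best of p[i]+net[k−i] over all sellable i≤k, charging 2 whenever i<k.
net[1] = 2
net[2] = 9
net[3] = 13
net[4] = 22
net[5] = 22  (first piece 1, then net[4]=22)
net[6] = 29  (first piece 2, then net[4]=22)
net[7] = 41
net[8] = 42  (first piece 4, then net[4]=22)
net[9] = 48  (first piece 2, then net[7]=41)
One optimal plan: pieces 7 + 2 (1 cut) → $50 − $2 = $48.

48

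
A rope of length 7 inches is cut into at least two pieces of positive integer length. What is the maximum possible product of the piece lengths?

12

Fill g[k] for k=2..7: at each k try every first piece i and multiply by the better of (k−i) uncut or g[k−i].
g[2] = 1·max(1,0) = 1·1 = 1
g[3] = 1·max(2,1) = 1·2 = 2
g[4] = 2·max(2,1) = 2·2 = 4
g[5] = 2·max(3,2) = 2·3 = 6
g[6] = 3·max(3,2) = 3·3 = 9
g[7] = 2·max(5,6) = 2·6 = 12
One optimal split: 3 + 2 + 2; product 3·2·2 = 12.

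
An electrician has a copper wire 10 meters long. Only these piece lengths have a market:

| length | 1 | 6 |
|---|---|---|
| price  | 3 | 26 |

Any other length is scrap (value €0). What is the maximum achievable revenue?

Consider every possible first cut. r[k] is the best of p[i]+r[k−i] over all sellable i≤k.
r[1] = 3
r[2] = 6  (first piece 1, then r[1]=3)
r[3] = 9  (first piece 1, then r[2]=6)
r[4] = 12  (first piece 1, then r[3]=9)
r[5] = 15  (first piece 1, then r[4]=12)
r[6] = max(3+15, 26+0) = 26
r[7] = max(3+26, 26+3) = 29
r[8] = max(3+29, 26+6) = 32
r[9] = max(3+32, 26+9) = 35
r[10] = max(3+35, 26+12) = 38
One optimal cutting: 6 + 1 + 1 + 1 + 1 → €38.

38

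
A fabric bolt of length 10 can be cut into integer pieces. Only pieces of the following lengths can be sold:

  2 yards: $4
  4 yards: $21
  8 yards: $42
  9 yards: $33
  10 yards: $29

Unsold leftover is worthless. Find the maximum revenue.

Consider every possible first cut. f[k] is the best of p[i]+f[k−i] over all sellable i≤k.
f[1] = 0
f[2] = 4
f[3] = 4
f[4] = max(4+4, 21+0) = 21
f[5] = max(4+4, 21+0) = 21
f[6] = max(4+21, 21+4) = 25
f[7] = max(4+21, 21+4) = 25
f[8] = max(4+25, 21+21, 42+0) = 42
f[9] = max(4+25, 21+21, 42+0, 33+0) = 42
f[10] = max(4+42, 21+25, 42+4, 33+0, 29+0) = 46
One optimal cutting: 4 + 4 + 2 → $46.

46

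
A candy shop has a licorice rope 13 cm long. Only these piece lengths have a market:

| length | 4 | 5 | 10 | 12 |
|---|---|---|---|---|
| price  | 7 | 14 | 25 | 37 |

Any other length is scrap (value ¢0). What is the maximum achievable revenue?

37

Consider every possible first cut. r[k] is the best of p[i]+r[k−i] over all sellable i≤k.
r[1] = 0
r[2] = 0
r[3] = 0
r[4] = 7
r[5] = max(7+0, 14+0) = 14
r[6] = max(7+0, 14+0) = 14
r[7] = max(7+0, 14+0) = 14
r[8] = max(7+7, 14+0) = 14
r[9] = max(7+14, 14+7) = 21
r[10] = max(7+14, 14+14, 25+0) = 28
r[11] = max(7+14, 14+14, 25+0) = 28
r[12] = max(7+14, 14+14, 25+0, 37+0) = 37
r[13] = max(7+21, 14+14, 25+0, 37+0) = 37
One optimal cutting: pieces 12 with 1 cm of scrap → ¢37.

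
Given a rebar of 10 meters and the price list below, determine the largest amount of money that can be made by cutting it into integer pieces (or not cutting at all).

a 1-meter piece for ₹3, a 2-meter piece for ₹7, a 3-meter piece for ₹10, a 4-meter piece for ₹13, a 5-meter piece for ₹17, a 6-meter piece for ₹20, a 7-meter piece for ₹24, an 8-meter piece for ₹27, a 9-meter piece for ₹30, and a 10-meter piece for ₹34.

Let R[k] be the best obtainable value from length k. For each k, try every first piece i and keep the best of price[i] + R[k−i].
R[1] = 3
R[2] = max(3+3, 7+0) = 7
R[3] = max(3+7, 7+3, 10+0) = 10
R[4] = max(3+10, 7+7, 10+3, 13+0) = 14
R[5] = max(3+14, 7+10, 10+7, 13+3, 17+0) = 17
R[6] = max(3+17, 7+14, 10+10, 13+7, 17+3, 20+0) = 21
R[7] = max(3+21, 7+17, 10+14, …, 20+3, 24+0) = 24
R[8] = max(3+24, 7+21, 10+17, …, 24+3, 27+0) = 28
R[9] = max(3+28, 7+24, 10+21, …, 27+3, 30+0) = 31
R[10] = max(3+31, 7+28, 10+24, …, 30+3, 34+0) = 35
One optimal cutting: 2 + 2 + 2 + 2 + 2 → ₹7 + ₹7 + ₹7 + ₹7 + ₹7 = ₹35.

35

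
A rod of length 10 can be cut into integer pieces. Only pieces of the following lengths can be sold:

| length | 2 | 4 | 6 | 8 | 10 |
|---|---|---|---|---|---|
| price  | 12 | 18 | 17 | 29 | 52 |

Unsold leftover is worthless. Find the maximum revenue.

60

Let f[k] be the best obtainable value from length k. For each k, try every first piece i and keep the best of price[i] + f[k−i].
f[1] = 0
f[2] = 12
f[3] = 12
f[4] = 24  (first piece 2, then f[2]=12)
f[5] = 24
f[6] = 36  (first piece 2, then f[4]=24)
f[7] = 36
f[8] = 48  (first piece 2, then f[6]=36)
f[9] = 48
f[10] = 60  (first piece 2, then f[8]=48)
One optimal cutting: 2 + 2 + 2 + 2 + 2 → 60.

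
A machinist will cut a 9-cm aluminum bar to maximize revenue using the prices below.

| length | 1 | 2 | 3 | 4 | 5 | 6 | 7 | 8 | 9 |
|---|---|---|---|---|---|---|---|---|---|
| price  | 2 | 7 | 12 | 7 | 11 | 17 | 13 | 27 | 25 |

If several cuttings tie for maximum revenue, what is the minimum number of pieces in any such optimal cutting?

Consider every possible first cut. r[k] is the best of p[i]+r[k−i] over all sellable i≤k.
r[1] = 2
r[2] = 7
r[3] = 12
r[4] = 14  (first piece 1, then r[3]=12)
r[5] = 19  (first piece 2, then r[3]=12)
r[6] = 24  (first piece 3, then r[3]=12)
r[7] = 26  (first piece 1, then r[6]=24)
r[8] = 31  (first piece 2, then r[6]=24)
r[9] = 36  (first piece 3, then r[6]=24)
Maximum revenue is $36.
Now minimize piece count subject to staying optimal: for each k, pieces[k] = 1 + min over i with p[i]+r[k−i]=r[k] of pieces[k−i].
pieces[6] = 2
pieces[7] = 3
pieces[8] = 3
pieces[9] = 3

3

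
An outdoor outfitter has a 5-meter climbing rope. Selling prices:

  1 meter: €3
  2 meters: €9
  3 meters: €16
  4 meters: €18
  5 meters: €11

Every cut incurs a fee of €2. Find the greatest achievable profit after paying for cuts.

23

Build net[k] bottom-up: net[k] = max over allowed piece i of (p[i] + net[k−i]) − 2 per cut.
net[1] = 3
net[2] = max(3+3-2, 9+0) = 9
net[3] = max(3+9-2, 9+3-2, 16+0) = 16
net[4] = max(3+16-2, 9+9-2, 16+3-2, 18+0) = 18
net[5] = max(3+18-2, 9+16-2, 16+9-2, 18+3-2, 11+0) = 23
One optimal plan: pieces 3 + 2 (1 cut) → €25 − €2 = €23.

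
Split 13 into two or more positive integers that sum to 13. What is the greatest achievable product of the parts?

Let f[k] be the best product for length k (with at least one cut). For each first piece i, the rest contributes max(k−i, f[k−i]).
f[2] = 1*max(1,0) = 1*1 = 1
f[3] = 1*max(2,1) = 1*2 = 2
f[4] = 2*max(2,1) = 2*2 = 4
f[5] = 2*max(3,2) = 2*3 = 6
f[6] = 3*max(3,2) = 3*3 = 9
f[7] = 2*max(5,6) = 2*6 = 12
f[8] = 2*max(6,9) = 2*9 = 18
f[9] = 3*max(6,9) = 3*9 = 27
f[10] = 2*max(8,18) = 2*18 = 36
f[11] = 2*max(9,27) = 2*27 = 54
f[12] = 3*max(9,27) = 3*27 = 81
f[13] = 2*max(11,54) = 2*54 = 108
One optimal split: 3 + 3 + 3 + 2 + 2; product 3*3*3*2*2 = 108.

108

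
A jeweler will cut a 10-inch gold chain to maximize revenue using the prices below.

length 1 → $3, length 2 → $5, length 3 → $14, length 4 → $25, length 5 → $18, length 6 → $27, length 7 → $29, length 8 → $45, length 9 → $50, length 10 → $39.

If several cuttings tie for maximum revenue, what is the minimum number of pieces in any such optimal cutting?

4

Consider every possible first cut. r[k] is the best of p[i]+r[k−i] over all sellable i≤k.
r[1] = 3
r[2] = max(3+3, 5+0) = 6
r[3] = max(3+6, 5+3, 14+0) = 14
r[4] = max(3+14, 5+6, 14+3, 25+0) = 25
r[5] = max(3+25, 5+14, 14+6, 25+3, 18+0) = 28
r[6] = max(3+28, 5+25, 14+14, 25+6, 18+3, 27+0) = 31
r[7] = max(3+31, 5+28, 14+25, …, 27+3, 29+0) = 39
r[8] = max(3+39, 5+31, 14+28, …, 29+3, 45+0) = 50
r[9] = max(3+50, 5+39, 14+31, …, 45+3, 50+0) = 53
r[10] = max(3+53, 5+50, 14+39, …, 50+3, 39+0) = 56
Maximum revenue is $56.
Now minimize piece count subject to staying optimal: for each k, pieces[k] = 1 + min over i with p[i]+r[k−i]=r[k] of pieces[k−i].
pieces[7] = 2
pieces[8] = 2
pieces[9] = 3
pieces[10] = 4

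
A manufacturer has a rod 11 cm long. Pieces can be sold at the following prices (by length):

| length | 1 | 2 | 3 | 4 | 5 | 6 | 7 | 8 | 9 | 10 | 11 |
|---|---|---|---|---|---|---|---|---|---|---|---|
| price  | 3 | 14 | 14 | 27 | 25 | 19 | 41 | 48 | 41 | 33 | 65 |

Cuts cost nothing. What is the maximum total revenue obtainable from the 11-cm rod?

73

Consider every possible first cut. best[k] is the best of p[i]+best[k−i] over all sellable i≤k.
best[1] = 3
best[2] = 14
best[3] = 17  (first piece 1, then best[2]=14)
best[4] = 28  (first piece 2, then best[2]=14)
best[5] = 31  (first piece 1, then best[4]=28)
best[6] = 42  (first piece 2, then best[4]=28)
best[7] = 45  (first piece 1, then best[6]=42)
best[8] = 56  (first piece 2, then best[6]=42)
best[9] = 59  (first piece 1, then best[8]=56)
best[10] = 70  (first piece 2, then best[8]=56)
best[11] = 73  (first piece 1, then best[10]=70)
One optimal cutting: 2 + 2 + 2 + 2 + 2 + 1 → $14 + $14 + $14 + $14 + $14 + $3 = $73.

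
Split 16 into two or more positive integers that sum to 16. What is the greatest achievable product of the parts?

324

Fill g[k] for k=2..16: at each k try every first piece i and multiply by the better of (k−i) uncut or g[k−i].
g[2] = 1*max(1,0) = 1*1 = 1
g[3] = 1*max(2,1) = 1*2 = 2
g[4] = 2*max(2,1) = 2*2 = 4
g[5] = 2*max(3,2) = 2*3 = 6
g[6] = 3*max(3,2) = 3*3 = 9
g[7] = 2*max(5,6) = 2*6 = 12
g[8] = 2*max(6,9) = 2*9 = 18
g[9] = 3*max(6,9) = 3*9 = 27
g[10] = 2*max(8,18) = 2*18 = 36
g[11] = 2*max(9,27) = 2*27 = 54
g[12] = 3*max(9,27) = 3*27 = 81
g[13] = 2*max(11,54) = 2*54 = 108
g[14] = 2*max(12,81) = 2*81 = 162
g[15] = 3*max(12,81) = 3*81 = 243
g[16] = 2*max(14,162) = 2*162 = 324
One optimal split: 3 + 3 + 3 + 3 + 2 + 2; product 3*3*3*3*2*2 = 324.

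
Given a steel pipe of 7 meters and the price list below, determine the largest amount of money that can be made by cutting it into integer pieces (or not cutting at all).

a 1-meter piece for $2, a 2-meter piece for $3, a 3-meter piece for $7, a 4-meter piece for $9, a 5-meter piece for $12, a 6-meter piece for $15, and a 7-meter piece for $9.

Consider every possible first cut. R[k] is the best of p[i]+R[k−i] over all sellable i≤k.
R[1] = 2
R[2] = max(2+2, 3+0) = 4
R[3] = max(2+4, 3+2, 7+0) = 7
R[4] = max(2+7, 3+4, 7+2, 9+0) = 9
R[5] = max(2+9, 3+7, 7+4, 9+2, 12+0) = 12
R[6] = max(2+12, 3+9, 7+7, 9+4, 12+2, 15+0) = 15
R[7] = max(2+15, 3+12, 7+9, …, 15+2, 9+0) = 17
One optimal cutting: 6 + 1 → $15 + $2 = $17.

17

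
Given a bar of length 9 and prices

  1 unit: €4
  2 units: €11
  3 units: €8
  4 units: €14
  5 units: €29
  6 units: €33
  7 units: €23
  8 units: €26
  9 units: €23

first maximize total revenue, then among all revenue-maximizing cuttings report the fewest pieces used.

3

Let r[k] be the best obtainable value from length k. For each k, try every first piece i and keep the best of price[i] + r[k−i].
r[1] = 4
r[2] = max(4+4, 11+0) = 11
r[3] = max(4+11, 11+4, 8+0) = 15
r[4] = max(4+15, 11+11, 8+4, 14+0) = 22
r[5] = max(4+22, 11+15, 8+11, 14+4, 29+0) = 29
r[6] = max(4+29, 11+22, 8+15, 14+11, 29+4, 33+0) = 33
r[7] = max(4+33, 11+29, 8+22, …, 33+4, 23+0) = 40
r[8] = max(4+40, 11+33, 8+29, …, 23+4, 26+0) = 44
r[9] = max(4+44, 11+40, 8+33, …, 26+4, 23+0) = 51
Maximum revenue is €51.
Now minimize piece count subject to staying optimal: for each k, pieces[k] = 1 + min over i with p[i]+r[k−i]=r[k] of pieces[k−i].
pieces[6] = 1
pieces[7] = 2
pieces[8] = 2
pieces[9] = 3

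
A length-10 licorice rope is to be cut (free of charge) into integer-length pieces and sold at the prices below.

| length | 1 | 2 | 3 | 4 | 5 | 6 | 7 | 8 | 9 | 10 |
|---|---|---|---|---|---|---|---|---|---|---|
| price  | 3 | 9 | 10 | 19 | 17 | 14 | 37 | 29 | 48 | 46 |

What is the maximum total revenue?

51

Consider every possible first cut. v[k] is the best of p[i]+v[k−i] over all sellable i≤k.
v[1] = 3
v[2] = 9
v[3] = 12  (first piece 1, then v[2]=9)
v[4] = 19
v[5] = 22  (first piece 1, then v[4]=19)
v[6] = 28  (first piece 2, then v[4]=19)
v[7] = 37
v[8] = 40  (first piece 1, then v[7]=37)
v[9] = 48
v[10] = 51  (first piece 1, then v[9]=48)
One optimal cutting: 9 + 1 → ¢48 + ¢3 = ¢51.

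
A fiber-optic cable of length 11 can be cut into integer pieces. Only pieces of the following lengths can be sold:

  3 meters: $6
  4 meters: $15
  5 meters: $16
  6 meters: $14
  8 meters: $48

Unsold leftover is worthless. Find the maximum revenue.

54

Consider every possible first cut. best[k] is the best of p[i]+best[k−i] over all sellable i≤k.
best[1] = 0
best[2] = 0
best[3] = 6
best[4] = max(6+0, 15+0) = 15
best[5] = max(6+0, 15+0, 16+0) = 16
best[6] = max(6+6, 15+0, 16+0, 14+0) = 16
best[7] = max(6+15, 15+6, 16+0, 14+0) = 21
best[8] = max(6+16, 15+15, 16+6, 14+0, 48+0) = 48
best[9] = max(6+16, 15+16, 16+15, 14+6, 48+0) = 48
best[10] = max(6+21, 15+16, 16+16, 14+15, 48+0) = 48
best[11] = max(6+48, 15+21, 16+16, 14+16, 48+6) = 54
One optimal cutting: 8 + 3 → $54.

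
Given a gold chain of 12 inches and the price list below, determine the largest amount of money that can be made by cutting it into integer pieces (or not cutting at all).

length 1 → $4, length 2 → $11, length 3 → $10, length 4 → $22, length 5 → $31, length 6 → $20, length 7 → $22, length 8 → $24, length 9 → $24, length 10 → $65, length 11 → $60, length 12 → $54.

76

Consider every possible first cut. best[k] is the best of p[i]+best[k−i] over all sellable i≤k.
best[1] = 4
best[2] = max(4+4, 11+0) = 11
best[3] = max(4+11, 11+4, 10+0) = 15
best[4] = max(4+15, 11+11, 10+4, 22+0) = 22
best[5] = max(4+22, 11+15, 10+11, 22+4, 31+0) = 31
best[6] = max(4+31, 11+22, 10+15, 22+11, 31+4, 20+0) = 35
best[7] = max(4+35, 11+31, 10+22, …, 20+4, 22+0) = 42
best[8] = max(4+42, 11+35, 10+31, …, 22+4, 24+0) = 46
best[9] = max(4+46, 11+42, 10+35, …, 24+4, 24+0) = 53
best[10] = max(4+53, 11+46, 10+42, …, 24+4, 65+0) = 65
best[11] = max(4+65, 11+53, 10+46, …, 65+4, 60+0) = 69
best[12] = max(4+69, 11+65, 10+53, …, 60+4, 54+0) = 76
One optimal cutting: 10 + 2 → $65 + $11 = $76.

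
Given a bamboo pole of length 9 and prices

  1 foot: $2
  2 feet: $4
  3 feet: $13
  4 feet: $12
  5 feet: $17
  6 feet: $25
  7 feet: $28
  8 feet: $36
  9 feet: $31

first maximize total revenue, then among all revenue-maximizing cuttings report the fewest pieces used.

Consider every possible first cut. r[k] is the best of p[i]+r[k−i] over all sellable i≤k.
r[1] = 2
r[2] = max(2+2, 4+0) = 4
r[3] = max(2+4, 4+2, 13+0) = 13
r[4] = max(2+13, 4+4, 13+2, 12+0) = 15
r[5] = max(2+15, 4+13, 13+4, 12+2, 17+0) = 17
r[6] = max(2+17, 4+15, 13+13, 12+4, 17+2, 25+0) = 26
r[7] = max(2+26, 4+17, 13+15, …, 25+2, 28+0) = 28
r[8] = max(2+28, 4+26, 13+17, …, 28+2, 36+0) = 36
r[9] = max(2+36, 4+28, 13+26, …, 36+2, 31+0) = 39
Maximum revenue is $39.
Now minimize piece count subject to staying optimal: for each k, pieces[k] = 1 + min over i with p[i]+r[k−i]=r[k] of pieces[k−i].
pieces[6] = 2
pieces[7] = 1
pieces[8] = 1
pieces[9] = 3

3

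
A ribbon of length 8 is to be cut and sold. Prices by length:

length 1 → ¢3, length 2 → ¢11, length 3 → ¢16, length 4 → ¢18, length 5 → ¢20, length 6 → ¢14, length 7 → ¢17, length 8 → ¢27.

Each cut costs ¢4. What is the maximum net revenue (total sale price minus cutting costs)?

35

Let v[k] be the best obtainable value from length k. For each k, try every first piece i and keep the best of price[i] + v[k−i] minus the 4 cut fee when i<k.
v[1] = 3
v[2] = max(3+3-4, 11+0) = 11
v[3] = max(3+11-4, 11+3-4, 16+0) = 16
v[4] = max(3+16-4, 11+11-4, 16+3-4, 18+0) = 18
v[5] = max(3+18-4, 11+16-4, 16+11-4, 18+3-4, 20+0) = 23
v[6] = max(3+23-4, 11+18-4, 16+16-4, 18+11-4, 20+3-4, 14+0) = 28
v[7] = max(3+28-4, 11+23-4, 16+18-4, …, 14+3-4, 17+0) = 30
v[8] = max(3+30-4, 11+28-4, 16+23-4, …, 17+3-4, 27+0) = 35
One optimal plan: pieces 3 + 3 + 2 (2 cuts) → ¢43 − ¢8 = ¢35.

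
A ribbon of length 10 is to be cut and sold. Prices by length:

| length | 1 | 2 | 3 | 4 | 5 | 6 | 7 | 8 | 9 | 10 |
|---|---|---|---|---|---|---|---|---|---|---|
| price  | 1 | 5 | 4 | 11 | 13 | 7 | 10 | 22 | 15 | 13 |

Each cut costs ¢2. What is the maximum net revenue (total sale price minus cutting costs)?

25

Let r[k] be the best obtainable value from length k. For each k, try every first piece i and keep the best of price[i] + r[k−i] minus the 2 cut fee when i<k.
r[1] = 1
r[2] = 5
r[3] = 4  (first piece 1, then r[2]=5)
r[4] = 11
r[5] = 13
r[6] = 14  (first piece 2, then r[4]=11)
r[7] = 16  (first piece 2, then r[5]=13)
r[8] = 22
r[9] = 22  (first piece 4, then r[5]=13)
r[10] = 25  (first piece 2, then r[8]=22)
One optimal plan: pieces 8 + 2 (1 cut) → ¢27 − ¢2 = ¢25.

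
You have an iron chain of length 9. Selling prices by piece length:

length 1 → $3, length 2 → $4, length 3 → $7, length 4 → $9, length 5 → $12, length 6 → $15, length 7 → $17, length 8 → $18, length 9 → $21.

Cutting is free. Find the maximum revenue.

27

Let v[k] be the best obtainable value from length k. For each k, try every first piece i and keep the best of price[i] + v[k−i].
v[1] = 3
v[2] = 6  (first piece 1, then v[1]=3)
v[3] = 9  (first piece 1, then v[2]=6)
v[4] = 12  (first piece 1, then v[3]=9)
v[5] = 15  (first piece 1, then v[4]=12)
v[6] = 18  (first piece 1, then v[5]=15)
v[7] = 21  (first piece 1, then v[6]=18)
v[8] = 24  (first piece 1, then v[7]=21)
v[9] = 27  (first piece 1, then v[8]=24)
One optimal cutting: 1 + 1 + 1 + 1 + 1 + 1 + 1 + 1 + 1 → $3 + $3 + $3 + $3 + $3 + $3 + $3 + $3 + $3 = $27.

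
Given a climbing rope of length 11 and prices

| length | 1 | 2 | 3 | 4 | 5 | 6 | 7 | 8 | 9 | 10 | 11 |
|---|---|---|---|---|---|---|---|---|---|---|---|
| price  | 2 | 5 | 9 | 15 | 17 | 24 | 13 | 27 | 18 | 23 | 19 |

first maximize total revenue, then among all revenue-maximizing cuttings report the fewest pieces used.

Let r[k] be the best obtainable value from length k. For each k, try every first piece i and keep the best of price[i] + r[k−i].
r[1] = 2
r[2] = max(2+2, 5+0) = 5
r[3] = max(2+5, 5+2, 9+0) = 9
r[4] = max(2+9, 5+5, 9+2, 15+0) = 15
r[5] = max(2+15, 5+9, 9+5, 15+2, 17+0) = 17
r[6] = max(2+17, 5+15, 9+9, 15+5, 17+2, 24+0) = 24
r[7] = max(2+24, 5+17, 9+15, …, 24+2, 13+0) = 26
r[8] = max(2+26, 5+24, 9+17, …, 13+2, 27+0) = 30
r[9] = max(2+30, 5+26, 9+24, …, 27+2, 18+0) = 33
r[10] = max(2+33, 5+30, 9+26, …, 18+2, 23+0) = 39
r[11] = max(2+39, 5+33, 9+30, …, 23+2, 19+0) = 41
Maximum revenue is €41.
Now minimize piece count subject to staying optimal: for each k, pieces[k] = 1 + min over i with p[i]+r[k−i]=r[k] of pieces[k−i].
pieces[8] = 2
pieces[9] = 2
pieces[10] = 2
pieces[11] = 2

2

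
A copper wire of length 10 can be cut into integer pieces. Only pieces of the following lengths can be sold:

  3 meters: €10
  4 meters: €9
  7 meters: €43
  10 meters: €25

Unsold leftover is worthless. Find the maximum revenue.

53

Consider every possible first cut. f[k] is the best of p[i]+f[k−i] over all sellable i≤k.
f[1] = 0
f[2] = 0
f[3] = 10
f[4] = max(10+0, 9+0) = 10
f[5] = max(10+0, 9+0) = 10
f[6] = max(10+10, 9+0) = 20
f[7] = max(10+10, 9+10, 43+0) = 43
f[8] = max(10+10, 9+10, 43+0) = 43
f[9] = max(10+20, 9+10, 43+0) = 43
f[10] = max(10+43, 9+20, 43+10, 25+0) = 53
One optimal cutting: 7 + 3 → €53.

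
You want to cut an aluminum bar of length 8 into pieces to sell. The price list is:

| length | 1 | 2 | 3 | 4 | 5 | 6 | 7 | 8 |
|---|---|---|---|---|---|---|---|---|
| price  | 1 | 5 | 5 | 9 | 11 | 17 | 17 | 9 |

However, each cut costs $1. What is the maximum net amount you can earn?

21

Build net[k] bottom-up: net[k] = max over allowed piece i of (p[i] + net[k−i]) − 1 per cut.
net[1] = 1
net[2] = max(1+1-1, 5+0) = 5
net[3] = max(1+5-1, 5+1-1, 5+0) = 5
net[4] = max(1+5-1, 5+5-1, 5+1-1, 9+0) = 9
net[5] = max(1+9-1, 5+5-1, 5+5-1, 9+1-1, 11+0) = 11
net[6] = max(1+11-1, 5+9-1, 5+5-1, 9+5-1, 11+1-1, 17+0) = 17
net[7] = max(1+17-1, 5+11-1, 5+9-1, …, 17+1-1, 17+0) = 17
net[8] = max(1+17-1, 5+17-1, 5+11-1, …, 17+1-1, 9+0) = 21
One optimal plan: pieces 6 + 2 (1 cut) → $22 − $1 = $21.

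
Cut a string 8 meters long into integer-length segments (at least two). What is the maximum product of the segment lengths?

18

Let prod[k] be the best product for length k (with at least one cut). For each first piece i, the rest contributes max(k−i, prod[k−i]).
prod[2] = 1·max(1,0) = 1·1 = 1
prod[3] = max(1·2, 2·1) = 2
prod[4] = max(1·3, 2·2, 3·1) = 4
prod[5] = max(1·4, 2·3, 3·2, 4·1) = 6
prod[6] = max(1·6, 2·4, 3·3, 4·2, 5·1) = 9
prod[7] = max(1·9, 2·6, 3·4, 4·3, 5·2, 6·1) = 12
prod[8] = max(1·12, 2·9, 3·6, …, 6·2, 7·1) = 18
One optimal split: 3 + 3 + 2; product 3·3·2 = 18.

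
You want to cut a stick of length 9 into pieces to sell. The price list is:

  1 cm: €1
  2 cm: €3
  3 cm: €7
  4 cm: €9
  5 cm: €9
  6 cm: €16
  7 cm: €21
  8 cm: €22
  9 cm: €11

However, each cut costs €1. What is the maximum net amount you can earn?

Consider every possible first cut. net[k] is the best of p[i]+net[k−i] over all sellable i≤k, charging 1 whenever i<k.
net[1] = 1
net[2] = max(1+1-1, 3+0) = 3
net[3] = max(1+3-1, 3+1-1, 7+0) = 7
net[4] = max(1+7-1, 3+3-1, 7+1-1, 9+0) = 9
net[5] = max(1+9-1, 3+7-1, 7+3-1, 9+1-1, 9+0) = 9
net[6] = max(1+9-1, 3+9-1, 7+7-1, 9+3-1, 9+1-1, 16+0) = 16
net[7] = max(1+16-1, 3+9-1, 7+9-1, …, 16+1-1, 21+0) = 21
net[8] = max(1+21-1, 3+16-1, 7+9-1, …, 21+1-1, 22+0) = 22
net[9] = max(1+22-1, 3+21-1, 7+16-1, …, 22+1-1, 11+0) = 23
One optimal plan: pieces 7 + 2 (1 cut) → €24 − €1 = €23.

23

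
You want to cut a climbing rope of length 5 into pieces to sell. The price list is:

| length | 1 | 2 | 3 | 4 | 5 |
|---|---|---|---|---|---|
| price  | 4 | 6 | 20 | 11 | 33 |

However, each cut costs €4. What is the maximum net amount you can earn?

Build net[k] bottom-up: net[k] = max over allowed piece i of (p[i] + net[k−i]) − 4 per cut.
net[1] = 4
net[2] = 6
net[3] = 20
net[4] = 20  (first piece 1, then net[3]=20)
net[5] = 33
Best is to make no cuts and sell whole for €33.

33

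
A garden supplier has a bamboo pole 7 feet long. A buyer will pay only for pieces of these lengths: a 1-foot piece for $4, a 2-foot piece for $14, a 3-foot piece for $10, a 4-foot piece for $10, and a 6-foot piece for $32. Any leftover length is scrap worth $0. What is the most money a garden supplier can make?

Let f[k] be the best obtainable value from length k. For each k, try every first piece i and keep the best of price[i] + f[k−i].
f[1] = 4
f[2] = max(4+4, 14+0) = 14
f[3] = max(4+14, 14+4, 10+0) = 18
f[4] = max(4+18, 14+14, 10+4, 10+0) = 28
f[5] = max(4+28, 14+18, 10+14, 10+4) = 32
f[6] = max(4+32, 14+28, 10+18, 10+14, 32+0) = 42
f[7] = max(4+42, 14+32, 10+28, 10+18, 32+4) = 46
One optimal cutting: 2 + 2 + 2 + 1 → $46.

46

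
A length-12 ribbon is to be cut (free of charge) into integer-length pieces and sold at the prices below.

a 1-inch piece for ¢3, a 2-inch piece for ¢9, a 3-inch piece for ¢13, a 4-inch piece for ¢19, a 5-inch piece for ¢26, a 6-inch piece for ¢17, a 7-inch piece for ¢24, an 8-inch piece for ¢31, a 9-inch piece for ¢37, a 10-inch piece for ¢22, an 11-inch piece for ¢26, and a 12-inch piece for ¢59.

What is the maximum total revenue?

Let v[k] be the best obtainable value from length k. For each k, try every first piece i and keep the best of price[i] + v[k−i].
v[1] = 3
v[2] = max(3+3, 9+0) = 9
v[3] = max(3+9, 9+3, 13+0) = 13
v[4] = max(3+13, 9+9, 13+3, 19+0) = 19
v[5] = max(3+19, 9+13, 13+9, 19+3, 26+0) = 26
v[6] = max(3+26, 9+19, 13+13, 19+9, 26+3, 17+0) = 29
v[7] = max(3+29, 9+26, 13+19, …, 17+3, 24+0) = 35
v[8] = max(3+35, 9+29, 13+26, …, 24+3, 31+0) = 39
v[9] = max(3+39, 9+35, 13+29, …, 31+3, 37+0) = 45
v[10] = max(3+45, 9+39, 13+35, …, 37+3, 22+0) = 52
v[11] = max(3+52, 9+45, 13+39, …, 22+3, 26+0) = 55
v[12] = max(3+55, 9+52, 13+45, …, 26+3, 59+0) = 61
One optimal cutting: 5 + 5 + 2 → ¢26 + ¢26 + ¢9 = ¢61.

61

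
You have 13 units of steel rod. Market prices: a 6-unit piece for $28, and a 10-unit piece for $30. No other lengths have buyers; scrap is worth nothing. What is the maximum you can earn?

Consider every possible first cut. r[k] is the best of p[i]+r[k−i] over all sellable i≤k.
r[1] = 0
r[2] = 0
r[3] = 0
r[4] = 0
r[5] = 0
r[6] = 28
r[7] = 28
r[8] = 28
r[9] = 28
r[10] = max(28+0, 30+0) = 30
r[11] = max(28+0, 30+0) = 30
r[12] = max(28+28, 30+0) = 56
r[13] = max(28+28, 30+0) = 56
One optimal cutting: pieces 6 + 6 with 1 unit of scrap → $56.

56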